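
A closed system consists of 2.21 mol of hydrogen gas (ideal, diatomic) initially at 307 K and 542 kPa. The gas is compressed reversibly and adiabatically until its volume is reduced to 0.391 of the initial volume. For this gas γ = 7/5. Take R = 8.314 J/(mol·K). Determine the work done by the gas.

-6430 J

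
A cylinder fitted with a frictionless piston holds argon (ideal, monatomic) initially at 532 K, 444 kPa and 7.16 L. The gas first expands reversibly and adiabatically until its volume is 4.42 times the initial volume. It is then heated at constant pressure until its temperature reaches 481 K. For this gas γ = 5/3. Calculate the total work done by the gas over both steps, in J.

4690 J

n = P₁V₁/(RT₁) = 444×7.16/(8.314×532) = 0.719 mol.
Step 1 — Adiabatic: TV^(γ−1) = const ⇒ T₂ = 532×(0.226)^0.667 = 198 K; PV^γ = const ⇒ P₂ = 37.3 kPa.
ΔU = nCvΔT = 0.719×12.5×(198−532) = -3000 J.
Q = 0 for an adiabatic process, so W = −ΔU = 3000 J.
State after step 1: P = 37.3 kPa, V = 31.6 L, T = 198 K.
Step 2 — Isobaric: P stays 37.3 kPa; V/T = const ⇒ T₂ = 481 K, V₂ = 77.1 L.
W = PΔV = 37.3×(77.1−31.6) kPa·L = 1690 J.
ΔU = nCvΔT = 0.719×12.5×(481−198) = 2540 J.
Q = ΔU + W = nCpΔT = 4230 J.
Net over both steps: W = 4690 J, Q = 4230 J, ΔU = -457 J.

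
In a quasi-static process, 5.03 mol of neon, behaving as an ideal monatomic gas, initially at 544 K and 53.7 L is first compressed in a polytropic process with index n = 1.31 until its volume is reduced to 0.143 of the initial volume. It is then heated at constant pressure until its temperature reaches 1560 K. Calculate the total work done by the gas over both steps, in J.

P₁ = nRT₁/V₁ = 5.03×8.314×544/53.7 = 424 kPa.
Step 1 — Polytropic n=1.31: T₂ = T₁(V₁/V₂)^(n−1) = 544×(6.99)^0.31 = 994 K; P₂ = P₁(V₁/V₂)^n = 5410 kPa.
W = (P₁V₁−P₂V₂)/(n−1) = (424×53.7−5410×7.68)/0.31 = -60700 J.
ΔU = nCvΔT = 5.03×12.5×(994−544) = 28200 J.
Q = ΔU + W = -32500 J.
State after step 1: P = 5410 kPa, V = 7.68 L, T = 994 K.
Step 2 — Isobaric: P stays 5410 kPa; V/T = const ⇒ T₂ = 1560 K, V₂ = 12.1 L.
W = PΔV = 5410×(12.1−7.68) kPa·L = 23700 J.
ΔU = nCvΔT = 5.03×12.5×(1560−994) = 35500 J.
Q = ΔU + W = nCpΔT = 59200 J.
Net over both steps: W = -37100 J, Q = 26700 J, ΔU = 63700 J.

-37100 J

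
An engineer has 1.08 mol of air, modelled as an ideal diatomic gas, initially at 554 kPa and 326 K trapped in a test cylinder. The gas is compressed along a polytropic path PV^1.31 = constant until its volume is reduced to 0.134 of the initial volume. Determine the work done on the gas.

8160 J

V₁ = nRT₁/P₁ = 1.08×8.314×326/554 = 5.28 L.
Polytropic n=1.31: T₂ = T₁(V₁/V₂)^(n−1) = 326×(7.46)^0.31 = 608 K; P₂ = P₁(V₁/V₂)^n = 7710 kPa.
W = (P₁V₁−P₂V₂)/(n−1) = (554×5.28−7710×0.708)/0.31 = -8160 J.
Work done on the gas = −W_by = 8160 J.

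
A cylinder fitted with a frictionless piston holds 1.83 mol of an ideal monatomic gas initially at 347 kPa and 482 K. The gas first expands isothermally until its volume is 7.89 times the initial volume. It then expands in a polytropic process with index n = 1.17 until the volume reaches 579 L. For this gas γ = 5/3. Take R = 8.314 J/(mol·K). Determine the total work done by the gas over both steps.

23400 J

V₁ = nRT₁/P₁ = 1.83×8.314×482/347 = 21.1 L.
Step 1 — Isothermal: T stays 482 K; PV = const ⇒ V₂ = 167 L, P₂ = 44.0 kPa.
ΔU = 0 (ideal gas, T constant).
W = nRT ln(V₂/V₁) = 1.83×8.314×482×ln(7.89) = 15100 J.
Q = ΔU + W = 15100 J.
State after step 1: P = 44.0 kPa, V = 167 L, T = 482 K.
Step 2 — Polytropic n=1.17: T₂ = T₁(V₁/V₂)^(n−1) = 482×(0.288)^0.17 = 390 K; P₂ = P₁(V₁/V₂)^n = 10.2 kPa.
W = (P₁V₁−P₂V₂)/(n−1) = (44.0×167−10.2×579)/0.17 = 8230 J.
ΔU = nCvΔT = 1.83×12.5×(390−482) = -2100 J.
Q = ΔU + W = 6130 J.
Net over both steps: W = 23400 J, Q = 21300 J, ΔU = -2100 J.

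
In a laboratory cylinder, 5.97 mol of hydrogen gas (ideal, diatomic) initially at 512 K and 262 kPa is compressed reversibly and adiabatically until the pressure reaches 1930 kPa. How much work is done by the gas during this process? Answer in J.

-48900 J

V₁ = nRT₁/P₁ = 5.97×8.314×512/262 = 97.0 L.
Adiabatic: T₂/T₁ = (P₂/P₁)^((γ−1)/γ) ⇒ T₂ = 512×(7.37)^0.286 = 906 K; V₂ = 23.3 L.
ΔU = nCvΔT = 5.97×20.8×(906−512) = 48900 J.
Q = 0 for an adiabatic process, so W = −ΔU = -48900 J.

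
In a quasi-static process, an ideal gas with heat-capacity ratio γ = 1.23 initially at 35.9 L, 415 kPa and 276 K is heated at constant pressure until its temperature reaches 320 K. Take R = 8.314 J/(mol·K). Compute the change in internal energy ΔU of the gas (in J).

n = P₁V₁/(RT₁) = 415×35.9/(8.314×276) = 6.49 mol.
Isobaric: P stays 415 kPa; V/T = const ⇒ T₂ = 320 K, V₂ = 41.6 L.
For an ideal gas ΔU = nCvΔT with Cv = R/(γ−1) = 36.1 J/(mol·K).
ΔU = 6.49×36.1×(320−276) = 10300 J.

10300 J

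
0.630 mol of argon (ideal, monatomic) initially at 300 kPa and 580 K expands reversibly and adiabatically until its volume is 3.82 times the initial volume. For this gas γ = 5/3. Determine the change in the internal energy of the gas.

-2690 J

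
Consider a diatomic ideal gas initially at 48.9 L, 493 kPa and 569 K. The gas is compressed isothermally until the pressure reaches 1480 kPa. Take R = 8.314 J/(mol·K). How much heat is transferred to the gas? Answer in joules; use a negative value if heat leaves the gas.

-26500 J

n = P₁V₁/(RT₁) = 493×48.9/(8.314×569) = 5.10 mol.
Isothermal: T stays 569 K; PV = const ⇒ V₂ = 16.3 L, P₂ = 1480 kPa.
ΔU = 0 (ideal gas, T constant).
W = nRT ln(V₂/V₁) = 5.10×8.314×569×ln(0.333) = -26500 J.
Q = ΔU + W = -26500 J.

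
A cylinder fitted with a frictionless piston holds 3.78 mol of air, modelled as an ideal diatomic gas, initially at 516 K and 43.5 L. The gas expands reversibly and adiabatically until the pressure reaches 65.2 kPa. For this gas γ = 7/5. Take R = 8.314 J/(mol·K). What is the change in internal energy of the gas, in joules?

P₁ = nRT₁/V₁ = 3.78×8.314×516/43.5 = 373 kPa.
Adiabatic: T₂/T₁ = (P₂/P₁)^((γ−1)/γ) ⇒ T₂ = 516×(0.175)^0.286 = 314 K; V₂ = 151 L.
For an ideal gas ΔU = nCvΔT with Cv = (5/2)R = 20.8 J/(mol·K).
ΔU = 3.78×20.8×(314−516) = -15900 J.

-15900 J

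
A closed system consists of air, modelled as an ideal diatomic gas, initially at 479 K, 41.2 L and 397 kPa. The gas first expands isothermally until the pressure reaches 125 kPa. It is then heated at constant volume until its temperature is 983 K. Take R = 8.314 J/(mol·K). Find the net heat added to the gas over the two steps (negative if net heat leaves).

n = P₁V₁/(RT₁) = 397×41.2/(8.314×479) = 4.11 mol.
Step 1 — Isothermal: T stays 479 K; PV = const ⇒ V₂ = 131 L, P₂ = 125 kPa.
ΔU = 0 (ideal gas, T constant).
W = nRT ln(V₂/V₁) = 4.11×8.314×479×ln(3.18) = 18900 J.
Q = ΔU + W = 18900 J.
State after step 1: P = 125 kPa, V = 131 L, T = 479 K.
Step 2 — Isochoric: V stays 131 L; P/T = const ⇒ T₂ = 983 K, P₂ = 257 kPa.
W = 0 (no volume change).
ΔU = nCvΔT = 4.11×20.8×(983−479) = 43000 J.
Q = ΔU = 43000 J.
Net over both steps: W = 18900 J, Q = 61900 J, ΔU = 43000 J.

61900 J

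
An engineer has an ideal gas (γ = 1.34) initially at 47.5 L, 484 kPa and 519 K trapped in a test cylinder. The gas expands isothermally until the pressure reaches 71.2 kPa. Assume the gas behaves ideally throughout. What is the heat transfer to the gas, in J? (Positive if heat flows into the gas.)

n = P₁V₁/(RT₁) = 484×47.5/(8.314×519) = 5.33 mol.
Isothermal: T stays 519 K; PV = const ⇒ V₂ = 323 L, P₂ = 71.2 kPa.
ΔU = 0 (ideal gas, T constant).
W = nRT ln(V₂/V₁) = 5.33×8.314×519×ln(6.80) = 44100 J.
Q = ΔU + W = 44100 J.

44100 J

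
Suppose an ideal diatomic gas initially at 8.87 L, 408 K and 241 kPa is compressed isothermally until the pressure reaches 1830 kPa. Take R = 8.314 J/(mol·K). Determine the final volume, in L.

1.17 L

Isothermal: T stays 408 K; PV = const ⇒ V₂ = 1.17 L, P₂ = 1830 kPa.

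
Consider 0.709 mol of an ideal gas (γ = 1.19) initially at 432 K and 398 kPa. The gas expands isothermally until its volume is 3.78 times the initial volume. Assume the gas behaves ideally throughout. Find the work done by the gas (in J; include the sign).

V₁ = nRT₁/P₁ = 0.709×8.314×432/398 = 6.40 L.
Isothermal: T stays 432 K; PV = const ⇒ V₂ = 24.2 L, P₂ = 105 kPa.
W = nRT ln(V₂/V₁) = 0.709×8.314×432×ln(3.78) = 3390 J.

3390 J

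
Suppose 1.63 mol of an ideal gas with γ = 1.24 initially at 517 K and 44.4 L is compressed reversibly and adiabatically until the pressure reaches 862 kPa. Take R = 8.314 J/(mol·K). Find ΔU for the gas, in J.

P₁ = nRT₁/V₁ = 1.63×8.314×517/44.4 = 158 kPa.
Adiabatic: T₂/T₁ = (P₂/P₁)^((γ−1)/γ) ⇒ T₂ = 517×(5.46)^0.194 = 718 K; V₂ = 11.3 L.
For an ideal gas ΔU = nCvΔT with Cv = R/(γ−1) = 34.6 J/(mol·K).
ΔU = 1.63×34.6×(718−517) = 11400 J.

11400 J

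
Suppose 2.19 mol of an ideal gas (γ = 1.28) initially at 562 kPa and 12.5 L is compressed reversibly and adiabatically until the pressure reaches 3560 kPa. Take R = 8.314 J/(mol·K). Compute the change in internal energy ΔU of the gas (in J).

12500 J

T₁ = P₁V₁/(nR) = 562×12.5/(2.19×8.314) = 386 K.
Adiabatic: T₂/T₁ = (P₂/P₁)^((γ−1)/γ) ⇒ T₂ = 386×(6.33)^0.219 = 578 K; V₂ = 2.96 L.
For an ideal gas ΔU = nCvΔT with Cv = R/(γ−1) = 29.7 J/(mol·K).
ΔU = 2.19×29.7×(578−386) = 12500 J.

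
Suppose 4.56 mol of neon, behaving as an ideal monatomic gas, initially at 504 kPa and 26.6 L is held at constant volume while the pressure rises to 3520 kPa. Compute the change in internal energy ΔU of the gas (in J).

120000 J

T₁ = P₁V₁/(nR) = 504×26.6/(4.56×8.314) = 354 K.
Isochoric: V stays 26.6 L; P/T = const ⇒ T₂ = 2470 K, P₂ = 3520 kPa.
For an ideal gas ΔU = nCvΔT with Cv = (3/2)R = 12.5 J/(mol·K).
ΔU = 4.56×12.5×(2470−354) = 120000 J.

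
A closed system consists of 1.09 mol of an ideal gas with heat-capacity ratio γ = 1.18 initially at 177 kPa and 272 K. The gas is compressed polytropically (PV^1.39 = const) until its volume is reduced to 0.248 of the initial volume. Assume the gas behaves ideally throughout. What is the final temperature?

469 K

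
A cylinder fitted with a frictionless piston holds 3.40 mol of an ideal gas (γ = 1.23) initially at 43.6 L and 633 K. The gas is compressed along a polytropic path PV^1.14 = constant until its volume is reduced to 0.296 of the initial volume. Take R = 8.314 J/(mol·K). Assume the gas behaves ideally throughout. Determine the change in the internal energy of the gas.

14500 J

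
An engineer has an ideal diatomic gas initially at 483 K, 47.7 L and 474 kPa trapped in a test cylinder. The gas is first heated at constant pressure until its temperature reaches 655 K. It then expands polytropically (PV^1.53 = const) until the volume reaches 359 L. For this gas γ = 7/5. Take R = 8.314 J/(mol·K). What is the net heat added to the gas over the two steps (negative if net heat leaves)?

n = P₁V₁/(RT₁) = 474×47.7/(8.314×483) = 5.63 mol.
Step 1 — Isobaric: P stays 474 kPa; V/T = const ⇒ T₂ = 655 K, V₂ = 64.7 L.
W = PΔV = 474×(64.7−47.7) kPa·L = 8050 J.
ΔU = nCvΔT = 5.63×20.8×(655−483) = 20100 J.
Q = ΔU + W = nCpΔT = 28200 J.
State after step 1: P = 474 kPa, V = 64.7 L, T = 655 K.
Step 2 — Polytropic n=1.53: T₂ = T₁(V₁/V₂)^(n−1) = 655×(0.180)^0.53 = 264 K; P₂ = P₁(V₁/V₂)^n = 34.4 kPa.
W = (P₁V₁−P₂V₂)/(n−1) = (474×64.7−34.4×359)/0.53 = 34500 J.
ΔU = nCvΔT = 5.63×20.8×(264−655) = -45700 J.
Q = ΔU + W = -11200 J.
Net over both steps: W = 42600 J, Q = 17000 J, ΔU = -25600 J.

17000 J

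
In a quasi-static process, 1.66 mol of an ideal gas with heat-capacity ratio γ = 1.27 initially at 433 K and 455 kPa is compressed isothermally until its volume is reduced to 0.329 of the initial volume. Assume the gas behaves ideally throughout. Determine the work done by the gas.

V₁ = nRT₁/P₁ = 1.66×8.314×433/455 = 13.1 L.
Isothermal: T stays 433 K; PV = const ⇒ V₂ = 4.32 L, P₂ = 1380 kPa.
W = nRT ln(V₂/V₁) = 1.66×8.314×433×ln(0.329) = -6640 J.

-6640 J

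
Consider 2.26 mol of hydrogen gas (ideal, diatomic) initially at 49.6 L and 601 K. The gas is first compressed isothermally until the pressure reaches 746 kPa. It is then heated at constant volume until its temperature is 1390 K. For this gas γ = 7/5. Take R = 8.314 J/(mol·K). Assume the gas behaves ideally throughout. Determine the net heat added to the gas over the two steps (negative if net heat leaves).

23700 J

P₁ = nRT₁/V₁ = 2.26×8.314×601/49.6 = 228 kPa.
Step 1 — Isothermal: T stays 601 K; PV = const ⇒ V₂ = 15.1 L, P₂ = 746 kPa.
ΔU = 0 (ideal gas, T constant).
W = nRT ln(V₂/V₁) = 2.26×8.314×601×ln(0.305) = -13400 J.
Q = ΔU + W = -13400 J.
State after step 1: P = 746 kPa, V = 15.1 L, T = 601 K.
Step 2 — Isochoric: V stays 15.1 L; P/T = const ⇒ T₂ = 1390 K, P₂ = 1730 kPa.
W = 0 (no volume change).
ΔU = nCvΔT = 2.26×20.8×(1390−601) = 37100 J.
Q = ΔU = 37100 J.
Net over both steps: W = -13400 J, Q = 23700 J, ΔU = 37100 J.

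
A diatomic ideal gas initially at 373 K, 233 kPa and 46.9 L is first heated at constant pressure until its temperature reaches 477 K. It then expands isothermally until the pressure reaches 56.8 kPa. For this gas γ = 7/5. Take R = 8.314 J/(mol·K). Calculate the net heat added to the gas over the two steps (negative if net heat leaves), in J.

30400 J

n = P₁V₁/(RT₁) = 233×46.9/(8.314×373) = 3.52 mol.
Step 1 — Isobaric: P stays 233 kPa; V/T = const ⇒ T₂ = 477 K, V₂ = 60.0 L.
W = PΔV = 233×(60.0−46.9) kPa·L = 3050 J.
ΔU = nCvΔT = 3.52×20.8×(477−373) = 7620 J.
Q = ΔU + W = nCpΔT = 10700 J.
State after step 1: P = 233 kPa, V = 60.0 L, T = 477 K.
Step 2 — Isothermal: T stays 477 K; PV = const ⇒ V₂ = 246 L, P₂ = 56.8 kPa.
ΔU = 0 (ideal gas, T constant).
W = nRT ln(V₂/V₁) = 3.52×8.314×477×ln(4.10) = 19700 J.
Q = ΔU + W = 19700 J.
Net over both steps: W = 22800 J, Q = 30400 J, ΔU = 7620 J.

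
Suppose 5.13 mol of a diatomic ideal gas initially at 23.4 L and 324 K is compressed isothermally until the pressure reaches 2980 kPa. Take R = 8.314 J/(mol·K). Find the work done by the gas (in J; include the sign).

-22400 J

P₁ = nRT₁/V₁ = 5.13×8.314×324/23.4 = 591 kPa.
Isothermal: T stays 324 K; PV = const ⇒ V₂ = 4.64 L, P₂ = 2980 kPa.
W = nRT ln(V₂/V₁) = 5.13×8.314×324×ln(0.198) = -22400 J.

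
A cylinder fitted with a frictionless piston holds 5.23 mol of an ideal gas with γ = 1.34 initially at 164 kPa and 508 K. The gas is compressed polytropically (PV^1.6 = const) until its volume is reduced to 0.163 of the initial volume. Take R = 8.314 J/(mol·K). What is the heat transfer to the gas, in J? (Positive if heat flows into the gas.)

55400 J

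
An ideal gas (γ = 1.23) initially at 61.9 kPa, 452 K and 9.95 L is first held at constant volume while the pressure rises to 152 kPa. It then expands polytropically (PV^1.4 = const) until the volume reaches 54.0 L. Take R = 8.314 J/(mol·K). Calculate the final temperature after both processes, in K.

564 K

n = P₁V₁/(RT₁) = 61.9×9.95/(8.314×452) = 0.164 mol.
Step 1 — Isochoric: V stays 9.95 L; P/T = const ⇒ T₂ = 1110 K, P₂ = 152 kPa.
W = 0 (no volume change).
ΔU = nCvΔT = 0.164×36.1×(1110−452) = 3900 J.
Q = ΔU = 3900 J.
State after step 1: P = 152 kPa, V = 9.95 L, T = 1110 K.
Step 2 — Polytropic n=1.4: T₂ = T₁(V₁/V₂)^(n−1) = 1110×(0.184)^0.40 = 564 K; P₂ = P₁(V₁/V₂)^n = 14.2 kPa.
W = (P₁V₁−P₂V₂)/(n−1) = (152×9.95−14.2×54.0)/0.40 = 1860 J.
ΔU = nCvΔT = 0.164×36.1×(564−1110) = -3230 J.
Q = ΔU + W = -1370 J.
Net over both steps: W = 1860 J, Q = 2520 J, ΔU = 665 J.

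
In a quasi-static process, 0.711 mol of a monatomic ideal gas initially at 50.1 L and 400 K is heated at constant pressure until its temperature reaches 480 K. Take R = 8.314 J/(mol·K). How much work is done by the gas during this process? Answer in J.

P₁ = nRT₁/V₁ = 0.711×8.314×400/50.1 = 47.2 kPa.
Isobaric: P stays 47.2 kPa; V/T = const ⇒ T₂ = 480 K, V₂ = 60.1 L.
W = PΔV = 47.2×(60.1−50.1) kPa·L = 473 J.

473 J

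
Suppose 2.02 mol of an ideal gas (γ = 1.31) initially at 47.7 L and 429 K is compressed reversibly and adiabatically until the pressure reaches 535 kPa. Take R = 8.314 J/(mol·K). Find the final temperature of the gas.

P₁ = nRT₁/V₁ = 2.02×8.314×429/47.7 = 151 kPa.
Adiabatic: T₂/T₁ = (P₂/P₁)^((γ−1)/γ) ⇒ T₂ = 429×(3.54)^0.237 = 579 K; V₂ = 18.2 L.

579 K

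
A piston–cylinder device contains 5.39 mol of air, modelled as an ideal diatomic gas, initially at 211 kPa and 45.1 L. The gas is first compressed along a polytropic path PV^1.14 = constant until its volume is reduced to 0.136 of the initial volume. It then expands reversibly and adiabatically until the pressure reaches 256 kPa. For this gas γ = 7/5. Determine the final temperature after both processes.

155 K

T₁ = P₁V₁/(nR) = 211×45.1/(5.39×8.314) = 212 K.
Step 1 — Polytropic n=1.14: T₂ = T₁(V₁/V₂)^(n−1) = 212×(7.35)^0.14 = 281 K; P₂ = P₁(V₁/V₂)^n = 2050 kPa.
W = (P₁V₁−P₂V₂)/(n−1) = (211×45.1−2050×6.13)/0.14 = -21900 J.
ΔU = nCvΔT = 5.39×20.8×(281−212) = 7670 J.
Q = ΔU + W = -14200 J.
State after step 1: P = 2050 kPa, V = 6.13 L, T = 281 K.
Step 2 — Adiabatic: T₂/T₁ = (P₂/P₁)^((γ−1)/γ) ⇒ T₂ = 281×(0.125)^0.286 = 155 K; V₂ = 27.1 L.
ΔU = nCvΔT = 5.39×20.8×(155−281) = -14100 J.
Q = 0 for an adiabatic process, so W = −ΔU = 14100 J.
Net over both steps: W = -7800 J, Q = -14200 J, ΔU = -6430 J.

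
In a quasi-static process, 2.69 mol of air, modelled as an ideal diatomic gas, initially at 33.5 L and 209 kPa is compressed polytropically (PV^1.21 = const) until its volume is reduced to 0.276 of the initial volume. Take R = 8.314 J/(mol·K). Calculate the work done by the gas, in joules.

T₁ = P₁V₁/(nR) = 209×33.5/(2.69×8.314) = 313 K.
Polytropic n=1.21: T₂ = T₁(V₁/V₂)^(n−1) = 313×(3.62)^0.21 = 410 K; P₂ = P₁(V₁/V₂)^n = 992 kPa.
W = (P₁V₁−P₂V₂)/(n−1) = (209×33.5−992×9.25)/0.21 = -10300 J.

-10300 J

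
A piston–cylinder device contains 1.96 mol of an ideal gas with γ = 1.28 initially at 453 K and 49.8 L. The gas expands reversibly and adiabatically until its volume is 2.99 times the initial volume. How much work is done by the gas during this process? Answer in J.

6960 J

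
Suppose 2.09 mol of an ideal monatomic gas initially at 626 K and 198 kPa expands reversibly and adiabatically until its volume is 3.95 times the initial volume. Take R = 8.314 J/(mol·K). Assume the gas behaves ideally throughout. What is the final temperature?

V₁ = nRT₁/P₁ = 2.09×8.314×626/198 = 54.9 L.
Adiabatic: TV^(γ−1) = const ⇒ T₂ = 626×(0.253)^0.667 = 251 K; PV^γ = const ⇒ P₂ = 20.1 kPa.

251 K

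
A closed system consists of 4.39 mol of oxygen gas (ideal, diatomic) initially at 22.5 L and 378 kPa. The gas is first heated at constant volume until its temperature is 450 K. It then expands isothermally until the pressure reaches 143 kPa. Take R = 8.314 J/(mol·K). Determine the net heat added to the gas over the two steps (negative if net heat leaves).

46600 J

T₁ = P₁V₁/(nR) = 378×22.5/(4.39×8.314) = 233 K.
Step 1 — Isochoric: V stays 22.5 L; P/T = const ⇒ T₂ = 450 K, P₂ = 730 kPa.
W = 0 (no volume change).
ΔU = nCvΔT = 4.39×20.8×(450−233) = 19800 J.
Q = ΔU = 19800 J.
State after step 1: P = 730 kPa, V = 22.5 L, T = 450 K.
Step 2 — Isothermal: T stays 450 K; PV = const ⇒ V₂ = 115 L, P₂ = 143 kPa.
ΔU = 0 (ideal gas, T constant).
W = nRT ln(V₂/V₁) = 4.39×8.314×450×ln(5.10) = 26800 J.
Q = ΔU + W = 26800 J.
Net over both steps: W = 26800 J, Q = 46600 J, ΔU = 19800 J.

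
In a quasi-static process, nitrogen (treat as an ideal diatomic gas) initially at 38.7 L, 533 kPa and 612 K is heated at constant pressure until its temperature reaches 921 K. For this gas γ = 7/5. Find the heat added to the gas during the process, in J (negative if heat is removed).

36500 J

n = P₁V₁/(RT₁) = 533×38.7/(8.314×612) = 4.05 mol.
Isobaric: P stays 533 kPa; V/T = const ⇒ T₂ = 921 K, V₂ = 58.2 L.
W = PΔV = 533×(58.2−38.7) kPa·L = 10400 J.
ΔU = nCvΔT = 4.05×20.8×(921−612) = 26000 J.
Q = ΔU + W = nCpΔT = 36500 J.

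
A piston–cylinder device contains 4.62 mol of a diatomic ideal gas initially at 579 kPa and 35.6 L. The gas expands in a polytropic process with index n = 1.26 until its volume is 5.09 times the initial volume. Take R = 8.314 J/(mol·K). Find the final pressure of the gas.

T₁ = P₁V₁/(nR) = 579×35.6/(4.62×8.314) = 537 K.
Polytropic n=1.26: T₂ = T₁(V₁/V₂)^(n−1) = 537×(0.196)^0.26 = 352 K; P₂ = P₁(V₁/V₂)^n = 74.5 kPa.

74.5 kPa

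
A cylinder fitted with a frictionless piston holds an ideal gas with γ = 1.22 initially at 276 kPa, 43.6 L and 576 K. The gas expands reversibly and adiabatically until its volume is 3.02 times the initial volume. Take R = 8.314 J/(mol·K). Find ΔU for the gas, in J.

n = P₁V₁/(RT₁) = 276×43.6/(8.314×576) = 2.51 mol.
Adiabatic: TV^(γ−1) = const ⇒ T₂ = 576×(0.331)^0.220 = 452 K; PV^γ = const ⇒ P₂ = 71.7 kPa.
For an ideal gas ΔU = nCvΔT with Cv = R/(γ−1) = 37.8 J/(mol·K).
ΔU = 2.51×37.8×(452−576) = -11800 J.

-11800 J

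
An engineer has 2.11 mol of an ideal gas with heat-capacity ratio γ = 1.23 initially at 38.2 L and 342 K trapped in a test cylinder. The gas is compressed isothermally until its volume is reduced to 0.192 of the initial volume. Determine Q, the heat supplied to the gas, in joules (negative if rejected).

-9900 J

P₁ = nRT₁/V₁ = 2.11×8.314×342/38.2 = 157 kPa.
Isothermal: T stays 342 K; PV = const ⇒ V₂ = 7.33 L, P₂ = 818 kPa.
ΔU = 0 (ideal gas, T constant).
W = nRT ln(V₂/V₁) = 2.11×8.314×342×ln(0.192) = -9900 J.
Q = ΔU + W = -9900 J.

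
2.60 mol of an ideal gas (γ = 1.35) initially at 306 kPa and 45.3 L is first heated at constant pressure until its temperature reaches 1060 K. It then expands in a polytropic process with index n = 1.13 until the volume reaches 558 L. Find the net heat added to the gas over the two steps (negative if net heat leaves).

T₁ = P₁V₁/(nR) = 306×45.3/(2.60×8.314) = 641 K.
Step 1 — Isobaric: P stays 306 kPa; V/T = const ⇒ T₂ = 1060 K, V₂ = 74.9 L.
W = PΔV = 306×(74.9−45.3) kPa·L = 9050 J.
ΔU = nCvΔT = 2.60×23.8×(1060−641) = 25900 J.
Q = ΔU + W = nCpΔT = 34900 J.
State after step 1: P = 306 kPa, V = 74.9 L, T = 1060 K.
Step 2 — Polytropic n=1.13: T₂ = T₁(V₁/V₂)^(n−1) = 1060×(0.134)^0.13 = 816 K; P₂ = P₁(V₁/V₂)^n = 31.6 kPa.
W = (P₁V₁−P₂V₂)/(n−1) = (306×74.9−31.6×558)/0.13 = 40500 J.
ΔU = nCvΔT = 2.60×23.8×(816−1060) = -15000 J.
Q = ΔU + W = 25500 J.
Net over both steps: W = 49600 J, Q = 60400 J, ΔU = 10800 J.

60400 J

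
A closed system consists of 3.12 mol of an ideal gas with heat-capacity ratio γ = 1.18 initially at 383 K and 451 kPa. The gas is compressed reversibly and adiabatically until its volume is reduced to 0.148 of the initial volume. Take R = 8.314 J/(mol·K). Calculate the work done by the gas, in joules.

V₁ = nRT₁/P₁ = 3.12×8.314×383/451 = 22.0 L.
Adiabatic: TV^(γ−1) = const ⇒ T₂ = 383×(6.76)^0.180 = 540 K; PV^γ = const ⇒ P₂ = 4300 kPa.
ΔU = nCvΔT = 3.12×46.2×(540−383) = 22700 J.
Q = 0 for an adiabatic process, so W = −ΔU = -22700 J.

-22700 J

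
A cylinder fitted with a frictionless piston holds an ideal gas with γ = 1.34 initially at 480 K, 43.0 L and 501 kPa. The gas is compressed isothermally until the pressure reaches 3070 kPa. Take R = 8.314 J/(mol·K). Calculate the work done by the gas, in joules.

-39100 J

n = P₁V₁/(RT₁) = 501×43.0/(8.314×480) = 5.40 mol.
Isothermal: T stays 480 K; PV = const ⇒ V₂ = 7.02 L, P₂ = 3070 kPa.
W = nRT ln(V₂/V₁) = 5.40×8.314×480×ln(0.163) = -39100 J.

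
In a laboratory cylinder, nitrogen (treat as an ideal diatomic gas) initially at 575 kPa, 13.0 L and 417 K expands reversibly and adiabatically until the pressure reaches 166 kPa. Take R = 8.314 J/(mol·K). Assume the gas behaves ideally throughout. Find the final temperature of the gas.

Adiabatic: T₂/T₁ = (P₂/P₁)^((γ−1)/γ) ⇒ T₂ = 417×(0.289)^0.286 = 292 K; V₂ = 31.6 L.

292 K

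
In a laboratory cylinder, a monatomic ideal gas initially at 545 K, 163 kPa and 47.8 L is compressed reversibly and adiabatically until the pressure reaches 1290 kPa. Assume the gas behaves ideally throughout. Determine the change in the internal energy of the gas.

15000 J

n = P₁V₁/(RT₁) = 163×47.8/(8.314×545) = 1.72 mol.
Adiabatic: T₂/T₁ = (P₂/P₁)^((γ−1)/γ) ⇒ T₂ = 545×(7.91)^0.400 = 1250 K; V₂ = 13.8 L.
For an ideal gas ΔU = nCvΔT with Cv = (3/2)R = 12.5 J/(mol·K).
ΔU = 1.72×12.5×(1250−545) = 15000 J.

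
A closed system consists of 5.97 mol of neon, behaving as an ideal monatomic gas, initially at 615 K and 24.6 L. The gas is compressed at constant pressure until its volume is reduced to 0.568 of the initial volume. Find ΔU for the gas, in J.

P₁ = nRT₁/V₁ = 5.97×8.314×615/24.6 = 1240 kPa.
Isobaric: P stays 1240 kPa; V/T = const ⇒ T₂ = 349 K, V₂ = 14.0 L.
For an ideal gas ΔU = nCvΔT with Cv = (3/2)R = 12.5 J/(mol·K).
ΔU = 5.97×12.5×(349−615) = -19800 J.

-19800 J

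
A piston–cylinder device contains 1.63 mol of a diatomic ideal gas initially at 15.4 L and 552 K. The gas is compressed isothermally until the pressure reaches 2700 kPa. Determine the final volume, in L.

P₁ = nRT₁/V₁ = 1.63×8.314×552/15.4 = 486 kPa.
Isothermal: T stays 552 K; PV = const ⇒ V₂ = 2.77 L, P₂ = 2700 kPa.

2.77 L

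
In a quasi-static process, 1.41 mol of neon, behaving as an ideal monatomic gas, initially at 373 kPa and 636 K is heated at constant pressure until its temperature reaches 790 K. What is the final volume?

V₁ = nRT₁/P₁ = 1.41×8.314×636/373 = 20.0 L.
Isobaric: P stays 373 kPa; V/T = const ⇒ T₂ = 790 K, V₂ = 24.8 L.

24.8 L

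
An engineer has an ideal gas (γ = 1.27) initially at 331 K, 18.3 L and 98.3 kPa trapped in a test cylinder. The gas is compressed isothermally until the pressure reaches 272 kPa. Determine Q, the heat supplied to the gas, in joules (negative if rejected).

n = P₁V₁/(RT₁) = 98.3×18.3/(8.314×331) = 0.654 mol.
Isothermal: T stays 331 K; PV = const ⇒ V₂ = 6.61 L, P₂ = 272 kPa.
ΔU = 0 (ideal gas, T constant).
W = nRT ln(V₂/V₁) = 0.654×8.314×331×ln(0.361) = -1830 J.
Q = ΔU + W = -1830 J.

-1830 J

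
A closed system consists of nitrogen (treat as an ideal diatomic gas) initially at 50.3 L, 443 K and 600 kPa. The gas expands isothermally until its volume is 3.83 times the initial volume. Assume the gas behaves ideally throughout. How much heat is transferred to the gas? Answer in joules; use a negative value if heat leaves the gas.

40500 J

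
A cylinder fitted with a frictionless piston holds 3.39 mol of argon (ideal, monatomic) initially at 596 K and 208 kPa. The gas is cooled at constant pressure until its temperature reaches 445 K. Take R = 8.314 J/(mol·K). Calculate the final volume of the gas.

60.3 L

V₁ = nRT₁/P₁ = 3.39×8.314×596/208 = 80.8 L.
Isobaric: P stays 208 kPa; V/T = const ⇒ T₂ = 445 K, V₂ = 60.3 L.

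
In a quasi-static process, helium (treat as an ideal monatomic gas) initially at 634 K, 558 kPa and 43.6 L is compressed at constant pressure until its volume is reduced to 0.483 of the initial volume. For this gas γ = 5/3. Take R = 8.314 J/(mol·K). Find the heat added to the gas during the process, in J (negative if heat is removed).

n = P₁V₁/(RT₁) = 558×43.6/(8.314×634) = 4.62 mol.
Isobaric: P stays 558 kPa; V/T = const ⇒ T₂ = 306 K, V₂ = 21.1 L.
W = PΔV = 558×(21.1−43.6) kPa·L = -12600 J.
ΔU = nCvΔT = 4.62×12.5×(306−634) = -18900 J.
Q = ΔU + W = nCpΔT = -31400 J.

-31400 J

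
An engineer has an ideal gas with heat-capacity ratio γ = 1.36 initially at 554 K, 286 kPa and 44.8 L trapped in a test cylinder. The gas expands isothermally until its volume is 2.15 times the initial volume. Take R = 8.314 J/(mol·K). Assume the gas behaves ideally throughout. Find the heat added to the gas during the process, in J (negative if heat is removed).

n = P₁V₁/(RT₁) = 286×44.8/(8.314×554) = 2.78 mol.
Isothermal: T stays 554 K; PV = const ⇒ V₂ = 96.3 L, P₂ = 133 kPa.
ΔU = 0 (ideal gas, T constant).
W = nRT ln(V₂/V₁) = 2.78×8.314×554×ln(2.15) = 9810 J.
Q = ΔU + W = 9810 J.

9810 J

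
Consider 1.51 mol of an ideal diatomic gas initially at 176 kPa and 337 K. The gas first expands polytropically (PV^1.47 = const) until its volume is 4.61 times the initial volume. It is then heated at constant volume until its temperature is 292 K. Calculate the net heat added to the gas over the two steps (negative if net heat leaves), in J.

3200 J

V₁ = nRT₁/P₁ = 1.51×8.314×337/176 = 24.0 L.
Step 1 — Polytropic n=1.47: T₂ = T₁(V₁/V₂)^(n−1) = 337×(0.217)^0.47 = 164 K; P₂ = P₁(V₁/V₂)^n = 18.6 kPa.
W = (P₁V₁−P₂V₂)/(n−1) = (176×24.0−18.6×111)/0.47 = 4610 J.
ΔU = nCvΔT = 1.51×20.8×(164−337) = -5420 J.
Q = ΔU + W = -807 J.
State after step 1: P = 18.6 kPa, V = 111 L, T = 164 K.
Step 2 — Isochoric: V stays 111 L; P/T = const ⇒ T₂ = 292 K, P₂ = 33.1 kPa.
W = 0 (no volume change).
ΔU = nCvΔT = 1.51×20.8×(292−164) = 4010 J.
Q = ΔU = 4010 J.
Net over both steps: W = 4610 J, Q = 3200 J, ΔU = -1410 J.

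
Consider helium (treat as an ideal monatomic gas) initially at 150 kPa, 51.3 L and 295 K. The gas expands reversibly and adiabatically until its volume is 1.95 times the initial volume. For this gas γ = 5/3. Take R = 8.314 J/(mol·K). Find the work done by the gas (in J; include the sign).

4150 J

n = P₁V₁/(RT₁) = 150×51.3/(8.314×295) = 3.14 mol.
Adiabatic: TV^(γ−1) = const ⇒ T₂ = 295×(0.513)^0.667 = 189 K; PV^γ = const ⇒ P₂ = 49.3 kPa.
ΔU = nCvΔT = 3.14×12.5×(189−295) = -4150 J.
Q = 0 for an adiabatic process, so W = −ΔU = 4150 J.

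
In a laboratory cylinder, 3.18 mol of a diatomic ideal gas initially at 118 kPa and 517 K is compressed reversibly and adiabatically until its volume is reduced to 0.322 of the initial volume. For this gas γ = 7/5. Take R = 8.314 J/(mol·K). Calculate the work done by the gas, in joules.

-19600 J

V₁ = nRT₁/P₁ = 3.18×8.314×517/118 = 116 L.
Adiabatic: TV^(γ−1) = const ⇒ T₂ = 517×(3.11)^0.400 = 813 K; PV^γ = const ⇒ P₂ = 577 kPa.
ΔU = nCvΔT = 3.18×20.8×(813−517) = 19600 J.
Q = 0 for an adiabatic process, so W = −ΔU = -19600 J.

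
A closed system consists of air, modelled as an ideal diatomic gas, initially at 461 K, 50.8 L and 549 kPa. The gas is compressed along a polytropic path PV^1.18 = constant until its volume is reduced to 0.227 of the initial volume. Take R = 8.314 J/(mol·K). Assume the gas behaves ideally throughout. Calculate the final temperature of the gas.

Polytropic n=1.18: T₂ = T₁(V₁/V₂)^(n−1) = 461×(4.41)^0.18 = 602 K; P₂ = P₁(V₁/V₂)^n = 3160 kPa.

602 K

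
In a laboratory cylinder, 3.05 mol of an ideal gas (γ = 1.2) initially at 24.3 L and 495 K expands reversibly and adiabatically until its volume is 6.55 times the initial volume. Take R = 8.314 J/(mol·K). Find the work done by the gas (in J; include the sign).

19700 J

P₁ = nRT₁/V₁ = 3.05×8.314×495/24.3 = 517 kPa.
Adiabatic: TV^(γ−1) = const ⇒ T₂ = 495×(0.153)^0.200 = 340 K; PV^γ = const ⇒ P₂ = 54.2 kPa.
ΔU = nCvΔT = 3.05×41.6×(340−495) = -19700 J.
Q = 0 for an adiabatic process, so W = −ΔU = 19700 J.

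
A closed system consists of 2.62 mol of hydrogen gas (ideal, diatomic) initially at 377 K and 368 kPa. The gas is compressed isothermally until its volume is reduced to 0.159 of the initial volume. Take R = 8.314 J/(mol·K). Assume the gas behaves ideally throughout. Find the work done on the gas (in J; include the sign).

15100 J

V₁ = nRT₁/P₁ = 2.62×8.314×377/368 = 22.3 L.
Isothermal: T stays 377 K; PV = const ⇒ V₂ = 3.55 L, P₂ = 2310 kPa.
W = nRT ln(V₂/V₁) = 2.62×8.314×377×ln(0.159) = -15100 J.
Work done on the gas = −W_by = 15100 J.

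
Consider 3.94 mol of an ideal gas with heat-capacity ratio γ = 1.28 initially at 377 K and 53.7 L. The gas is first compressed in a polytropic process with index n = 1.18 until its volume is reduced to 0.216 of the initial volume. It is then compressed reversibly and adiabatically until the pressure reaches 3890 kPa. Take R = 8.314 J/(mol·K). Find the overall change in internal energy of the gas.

P₁ = nRT₁/V₁ = 3.94×8.314×377/53.7 = 230 kPa.
Step 1 — Polytropic n=1.18: T₂ = T₁(V₁/V₂)^(n−1) = 377×(4.63)^0.18 = 497 K; P₂ = P₁(V₁/V₂)^n = 1400 kPa.
W = (P₁V₁−P₂V₂)/(n−1) = (230×53.7−1400×11.6)/0.18 = -21800 J.
ΔU = nCvΔT = 3.94×29.7×(497−377) = 14000 J.
Q = ΔU + W = -7780 J.
State after step 1: P = 1400 kPa, V = 11.6 L, T = 497 K.
Step 2 — Adiabatic: T₂/T₁ = (P₂/P₁)^((γ−1)/γ) ⇒ T₂ = 497×(2.77)^0.219 = 621 K; V₂ = 5.23 L.
ΔU = nCvΔT = 3.94×29.7×(621−497) = 14500 J.
Q = 0 for an adiabatic process, so W = −ΔU = -14500 J.
Net over both steps: W = -36300 J, Q = -7780 J, ΔU = 28500 J.

28500 J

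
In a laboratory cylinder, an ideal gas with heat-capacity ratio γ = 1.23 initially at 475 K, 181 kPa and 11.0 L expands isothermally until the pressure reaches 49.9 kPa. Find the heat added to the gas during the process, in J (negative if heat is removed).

n = P₁V₁/(RT₁) = 181×11.0/(8.314×475) = 0.504 mol.
Isothermal: T stays 475 K; PV = const ⇒ V₂ = 39.9 L, P₂ = 49.9 kPa.
ΔU = 0 (ideal gas, T constant).
W = nRT ln(V₂/V₁) = 0.504×8.314×475×ln(3.63) = 2570 J.
Q = ΔU + W = 2570 J.

2570 J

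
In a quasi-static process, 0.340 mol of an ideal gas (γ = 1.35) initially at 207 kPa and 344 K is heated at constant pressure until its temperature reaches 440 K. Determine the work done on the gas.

-271 J

V₁ = nRT₁/P₁ = 0.340×8.314×344/207 = 4.70 L.
Isobaric: P stays 207 kPa; V/T = const ⇒ T₂ = 440 K, V₂ = 6.01 L.
W = PΔV = 207×(6.01−4.70) kPa·L = 271 J.
Work done on the gas = −W_by = -271 J.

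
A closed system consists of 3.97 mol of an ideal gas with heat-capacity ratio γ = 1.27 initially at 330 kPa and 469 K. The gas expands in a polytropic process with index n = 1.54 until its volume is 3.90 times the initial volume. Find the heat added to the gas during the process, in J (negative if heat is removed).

-14900 J

V₁ = nRT₁/P₁ = 3.97×8.314×469/330 = 46.9 L.
Polytropic n=1.54: T₂ = T₁(V₁/V₂)^(n−1) = 469×(0.256)^0.54 = 225 K; P₂ = P₁(V₁/V₂)^n = 40.6 kPa.
W = (P₁V₁−P₂V₂)/(n−1) = (330×46.9−40.6×183)/0.54 = 14900 J.
ΔU = nCvΔT = 3.97×30.8×(225−469) = -29800 J.
Q = ΔU + W = -14900 J.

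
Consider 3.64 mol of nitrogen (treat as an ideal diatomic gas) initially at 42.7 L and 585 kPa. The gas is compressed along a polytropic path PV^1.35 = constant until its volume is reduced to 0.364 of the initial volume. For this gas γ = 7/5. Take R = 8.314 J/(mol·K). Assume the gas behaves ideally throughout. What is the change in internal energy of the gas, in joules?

T₁ = P₁V₁/(nR) = 585×42.7/(3.64×8.314) = 825 K.
Polytropic n=1.35: T₂ = T₁(V₁/V₂)^(n−1) = 825×(2.75)^0.35 = 1180 K; P₂ = P₁(V₁/V₂)^n = 2290 kPa.
For an ideal gas ΔU = nCvΔT with Cv = (5/2)R = 20.8 J/(mol·K).
ΔU = 3.64×20.8×(1180−825) = 26500 J.

26500 J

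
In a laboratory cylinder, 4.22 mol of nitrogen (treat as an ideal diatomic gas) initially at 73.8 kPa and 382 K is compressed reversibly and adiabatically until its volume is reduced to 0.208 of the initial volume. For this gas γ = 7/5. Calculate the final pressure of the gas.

665 kPa

V₁ = nRT₁/P₁ = 4.22×8.314×382/73.8 = 182 L.
Adiabatic: TV^(γ−1) = const ⇒ T₂ = 382×(4.81)^0.400 = 716 K; PV^γ = const ⇒ P₂ = 665 kPa.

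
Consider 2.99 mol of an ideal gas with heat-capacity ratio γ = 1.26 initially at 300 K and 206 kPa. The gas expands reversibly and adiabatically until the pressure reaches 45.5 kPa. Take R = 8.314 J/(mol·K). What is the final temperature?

V₁ = nRT₁/P₁ = 2.99×8.314×300/206 = 36.2 L.
Adiabatic: T₂/T₁ = (P₂/P₁)^((γ−1)/γ) ⇒ T₂ = 300×(0.221)^0.206 = 220 K; V₂ = 120 L.

220 K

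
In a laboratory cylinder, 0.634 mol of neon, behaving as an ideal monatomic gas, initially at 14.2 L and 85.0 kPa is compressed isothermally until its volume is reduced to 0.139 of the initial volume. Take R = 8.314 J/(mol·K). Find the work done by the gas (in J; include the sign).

-2380 J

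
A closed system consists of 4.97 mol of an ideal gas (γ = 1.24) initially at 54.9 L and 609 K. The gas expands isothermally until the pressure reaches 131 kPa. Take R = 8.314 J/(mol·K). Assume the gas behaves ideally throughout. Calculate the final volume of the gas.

192 L

P₁ = nRT₁/V₁ = 4.97×8.314×609/54.9 = 458 kPa.
Isothermal: T stays 609 K; PV = const ⇒ V₂ = 192 L, P₂ = 131 kPa.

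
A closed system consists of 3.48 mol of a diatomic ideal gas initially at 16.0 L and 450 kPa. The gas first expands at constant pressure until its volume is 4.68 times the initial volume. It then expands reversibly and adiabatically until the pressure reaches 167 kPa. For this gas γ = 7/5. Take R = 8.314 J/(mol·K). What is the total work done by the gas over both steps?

T₁ = P₁V₁/(nR) = 450×16.0/(3.48×8.314) = 249 K.
Step 1 — Isobaric: P stays 450 kPa; V/T = const ⇒ T₂ = 1160 K, V₂ = 74.9 L.
W = PΔV = 450×(74.9−16.0) kPa·L = 26500 J.
ΔU = nCvΔT = 3.48×20.8×(1160−249) = 66200 J.
Q = ΔU + W = nCpΔT = 92700 J.
State after step 1: P = 450 kPa, V = 74.9 L, T = 1160 K.
Step 2 — Adiabatic: T₂/T₁ = (P₂/P₁)^((γ−1)/γ) ⇒ T₂ = 1160×(0.371)^0.286 = 877 K; V₂ = 152 L.
ΔU = nCvΔT = 3.48×20.8×(877−1160) = -20800 J.
Q = 0 for an adiabatic process, so W = −ΔU = 20800 J.
Net over both steps: W = 47300 J, Q = 92700 J, ΔU = 45500 J.

47300 J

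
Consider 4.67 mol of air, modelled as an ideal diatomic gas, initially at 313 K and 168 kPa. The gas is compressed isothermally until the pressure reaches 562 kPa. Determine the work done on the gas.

14700 J

V₁ = nRT₁/P₁ = 4.67×8.314×313/168 = 72.3 L.
Isothermal: T stays 313 K; PV = const ⇒ V₂ = 21.6 L, P₂ = 562 kPa.
W = nRT ln(V₂/V₁) = 4.67×8.314×313×ln(0.299) = -14700 J.
Work done on the gas = −W_by = 14700 J.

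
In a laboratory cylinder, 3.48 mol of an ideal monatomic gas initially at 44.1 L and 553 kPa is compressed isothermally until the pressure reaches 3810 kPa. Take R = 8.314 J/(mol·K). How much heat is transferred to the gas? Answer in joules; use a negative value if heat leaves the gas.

T₁ = P₁V₁/(nR) = 553×44.1/(3.48×8.314) = 843 K.
Isothermal: T stays 843 K; PV = const ⇒ V₂ = 6.40 L, P₂ = 3810 kPa.
ΔU = 0 (ideal gas, T constant).
W = nRT ln(V₂/V₁) = 3.48×8.314×843×ln(0.145) = -47100 J.
Q = ΔU + W = -47100 J.

-47100 J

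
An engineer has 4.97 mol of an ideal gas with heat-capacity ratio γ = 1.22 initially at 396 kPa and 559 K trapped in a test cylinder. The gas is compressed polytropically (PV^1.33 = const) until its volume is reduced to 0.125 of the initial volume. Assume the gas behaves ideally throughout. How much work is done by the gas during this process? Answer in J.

V₁ = nRT₁/P₁ = 4.97×8.314×559/396 = 58.3 L.
Polytropic n=1.33: T₂ = T₁(V₁/V₂)^(n−1) = 559×(8.00)^0.33 = 1110 K; P₂ = P₁(V₁/V₂)^n = 6290 kPa.
W = (P₁V₁−P₂V₂)/(n−1) = (396×58.3−6290×7.29)/0.33 = -69000 J.

-69000 J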